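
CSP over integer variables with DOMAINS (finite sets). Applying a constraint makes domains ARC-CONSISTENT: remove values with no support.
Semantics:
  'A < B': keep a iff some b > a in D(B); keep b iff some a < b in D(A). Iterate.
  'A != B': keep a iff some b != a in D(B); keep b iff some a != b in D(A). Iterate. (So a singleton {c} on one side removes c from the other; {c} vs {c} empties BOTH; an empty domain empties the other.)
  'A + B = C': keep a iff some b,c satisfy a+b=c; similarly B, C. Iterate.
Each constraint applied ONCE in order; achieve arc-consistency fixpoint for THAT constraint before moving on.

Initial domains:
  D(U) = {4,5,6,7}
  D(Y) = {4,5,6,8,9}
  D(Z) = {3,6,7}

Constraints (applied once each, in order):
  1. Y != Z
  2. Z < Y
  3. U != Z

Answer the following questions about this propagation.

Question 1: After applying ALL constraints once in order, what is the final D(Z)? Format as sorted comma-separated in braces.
Constraint 1 (Y != Z) on D(Y)={4,5,6,8,9} D(Z)={3,6,7}: no change
Constraint 2 (Z < Y) on D(Z)={3,6,7} D(Y)={4,5,6,8,9}: no change
Constraint 3 (U != Z) on D(U)={4,5,6,7} D(Z)={3,6,7}: no change
So after all 3 constraints: D(Z) = {3,6,7}

Answer: {3,6,7}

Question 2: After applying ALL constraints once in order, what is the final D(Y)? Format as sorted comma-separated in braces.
Answer: {4,5,6,8,9}

Derivation:
Constraint 1 (Y != Z) on D(Y)={4,5,6,8,9} D(Z)={3,6,7}: no change
Constraint 2 (Z < Y) on D(Z)={3,6,7} D(Y)={4,5,6,8,9}: no change
Constraint 3 (U != Z) on D(U)={4,5,6,7} D(Z)={3,6,7}: no change
So after all 3 constraints: D(Y) = {4,5,6,8,9}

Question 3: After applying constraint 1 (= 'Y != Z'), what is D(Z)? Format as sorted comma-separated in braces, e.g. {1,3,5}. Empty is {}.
Constraint 1 (Y != Z) on D(Y)={4,5,6,8,9} D(Z)={3,6,7}: no change
So after constraint 1: D(Z) = {3,6,7}

Answer: {3,6,7}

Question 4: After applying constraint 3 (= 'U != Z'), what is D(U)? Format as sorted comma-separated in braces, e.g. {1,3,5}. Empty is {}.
Constraint 1 (Y != Z) on D(Y)={4,5,6,8,9} D(Z)={3,6,7}: no change
Constraint 2 (Z < Y) on D(Z)={3,6,7} D(Y)={4,5,6,8,9}: no change
Constraint 3 (U != Z) on D(U)={4,5,6,7} D(Z)={3,6,7}: no change
So after constraint 3: D(U) = {4,5,6,7}

Answer: {4,5,6,7}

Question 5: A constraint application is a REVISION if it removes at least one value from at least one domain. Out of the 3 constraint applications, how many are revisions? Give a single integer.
Answer: 0

Derivation:
Constraint 1 (Y != Z) on D(Y)={4,5,6,8,9} D(Z)={3,6,7}: no change => not a revision
Constraint 2 (Z < Y) on D(Z)={3,6,7} D(Y)={4,5,6,8,9}: no change => not a revision
Constraint 3 (U != Z) on D(U)={4,5,6,7} D(Z)={3,6,7}: no change => not a revision
Total revisions = 0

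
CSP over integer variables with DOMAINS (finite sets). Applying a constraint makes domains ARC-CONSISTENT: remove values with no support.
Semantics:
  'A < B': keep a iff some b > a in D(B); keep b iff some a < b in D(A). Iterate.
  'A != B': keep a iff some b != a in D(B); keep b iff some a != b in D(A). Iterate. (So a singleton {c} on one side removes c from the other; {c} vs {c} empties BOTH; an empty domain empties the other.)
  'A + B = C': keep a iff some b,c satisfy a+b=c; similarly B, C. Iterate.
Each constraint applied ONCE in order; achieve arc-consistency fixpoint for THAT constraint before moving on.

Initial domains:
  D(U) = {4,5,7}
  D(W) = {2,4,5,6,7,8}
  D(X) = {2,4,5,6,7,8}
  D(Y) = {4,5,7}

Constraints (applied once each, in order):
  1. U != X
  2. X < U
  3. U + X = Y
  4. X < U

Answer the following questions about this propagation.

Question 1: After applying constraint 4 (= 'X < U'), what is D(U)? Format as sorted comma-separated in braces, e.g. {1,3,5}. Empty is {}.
Constraint 1 (U != X) on D(U)={4,5,7} D(X)={2,4,5,6,7,8}: no change
Constraint 2 (X < U) on D(X)={2,4,5,6,7,8} D(U)={4,5,7}: X {2,4,5,6,7,8}->{2,4,5,6}
Constraint 3 (U + X = Y) on D(U)={4,5,7} D(X)={2,4,5,6} D(Y)={4,5,7}: U {4,5,7}->{5}; X {2,4,5,6}->{2}; Y {4,5,7}->{7}
Constraint 4 (X < U) on D(X)={2} D(U)={5}: no change
So after constraint 4: D(U) = {5}

Answer: {5}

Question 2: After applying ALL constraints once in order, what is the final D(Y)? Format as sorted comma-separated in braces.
Constraint 1 (U != X) on D(U)={4,5,7} D(X)={2,4,5,6,7,8}: no change
Constraint 2 (X < U) on D(X)={2,4,5,6,7,8} D(U)={4,5,7}: X {2,4,5,6,7,8}->{2,4,5,6}
Constraint 3 (U + X = Y) on D(U)={4,5,7} D(X)={2,4,5,6} D(Y)={4,5,7}: U {4,5,7}->{5}; X {2,4,5,6}->{2}; Y {4,5,7}->{7}
Constraint 4 (X < U) on D(X)={2} D(U)={5}: no change
So after all 4 constraints: D(Y) = {7}

Answer: {7}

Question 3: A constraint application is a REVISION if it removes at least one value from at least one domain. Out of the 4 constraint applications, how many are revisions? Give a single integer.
Answer: 2

Derivation:
Constraint 1 (U != X) on D(U)={4,5,7} D(X)={2,4,5,6,7,8}: no change => not a revision
Constraint 2 (X < U) on D(X)={2,4,5,6,7,8} D(U)={4,5,7}: X {2,4,5,6,7,8}->{2,4,5,6} => REVISION
Constraint 3 (U + X = Y) on D(U)={4,5,7} D(X)={2,4,5,6} D(Y)={4,5,7}: U {4,5,7}->{5}; X {2,4,5,6}->{2}; Y {4,5,7}->{7} => REVISION
Constraint 4 (X < U) on D(X)={2} D(U)={5}: no change => not a revision
Total revisions = 2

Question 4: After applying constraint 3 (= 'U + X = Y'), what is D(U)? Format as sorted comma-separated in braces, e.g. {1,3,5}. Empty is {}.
Answer: {5}

Derivation:
Constraint 1 (U != X) on D(U)={4,5,7} D(X)={2,4,5,6,7,8}: no change
Constraint 2 (X < U) on D(X)={2,4,5,6,7,8} D(U)={4,5,7}: X {2,4,5,6,7,8}->{2,4,5,6}
Constraint 3 (U + X = Y) on D(U)={4,5,7} D(X)={2,4,5,6} D(Y)={4,5,7}: U {4,5,7}->{5}; X {2,4,5,6}->{2}; Y {4,5,7}->{7}
So after constraint 3: D(U) = {5}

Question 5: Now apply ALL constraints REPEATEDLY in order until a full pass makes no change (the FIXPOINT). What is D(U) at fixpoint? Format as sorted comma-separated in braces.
Answer: {5}

Derivation:
pass 0 (initial): D(U)={4,5,7}
pass 1: U {4,5,7}->{5}; X {2,4,5,6,7,8}->{2}; Y {4,5,7}->{7}
pass 2: no change
Fixpoint after 2 passes: D(U) = {5}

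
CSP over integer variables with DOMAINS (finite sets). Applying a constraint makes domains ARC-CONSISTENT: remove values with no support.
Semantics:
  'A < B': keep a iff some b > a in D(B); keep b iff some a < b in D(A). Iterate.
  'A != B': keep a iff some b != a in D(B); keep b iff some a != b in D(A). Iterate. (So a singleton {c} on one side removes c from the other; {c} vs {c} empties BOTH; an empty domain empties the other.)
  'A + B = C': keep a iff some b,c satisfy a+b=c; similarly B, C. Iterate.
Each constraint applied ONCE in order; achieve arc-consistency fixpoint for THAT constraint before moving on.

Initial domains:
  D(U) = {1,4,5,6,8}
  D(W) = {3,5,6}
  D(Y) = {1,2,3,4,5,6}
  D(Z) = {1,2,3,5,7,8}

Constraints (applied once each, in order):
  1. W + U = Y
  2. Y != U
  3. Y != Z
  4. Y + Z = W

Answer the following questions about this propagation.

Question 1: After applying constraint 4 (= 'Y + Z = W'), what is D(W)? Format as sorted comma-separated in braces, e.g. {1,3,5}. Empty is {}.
Constraint 1 (W + U = Y) on D(W)={3,5,6} D(U)={1,4,5,6,8} D(Y)={1,2,3,4,5,6}: W {3,5,6}->{3,5}; U {1,4,5,6,8}->{1}; Y {1,2,3,4,5,6}->{4,6}
Constraint 2 (Y != U) on D(Y)={4,6} D(U)={1}: no change
Constraint 3 (Y != Z) on D(Y)={4,6} D(Z)={1,2,3,5,7,8}: no change
Constraint 4 (Y + Z = W) on D(Y)={4,6} D(Z)={1,2,3,5,7,8} D(W)={3,5}: Y {4,6}->{4}; Z {1,2,3,5,7,8}->{1}; W {3,5}->{5}
So after constraint 4: D(W) = {5}

Answer: {5}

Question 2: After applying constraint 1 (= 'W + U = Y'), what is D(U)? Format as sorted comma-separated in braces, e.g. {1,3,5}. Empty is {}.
Answer: {1}

Derivation:
Constraint 1 (W + U = Y) on D(W)={3,5,6} D(U)={1,4,5,6,8} D(Y)={1,2,3,4,5,6}: W {3,5,6}->{3,5}; U {1,4,5,6,8}->{1}; Y {1,2,3,4,5,6}->{4,6}
So after constraint 1: D(U) = {1}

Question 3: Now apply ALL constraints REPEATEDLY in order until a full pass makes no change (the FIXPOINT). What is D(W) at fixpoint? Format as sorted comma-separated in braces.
Answer: {}

Derivation:
pass 0 (initial): D(W)={3,5,6}
pass 1: U {1,4,5,6,8}->{1}; W {3,5,6}->{5}; Y {1,2,3,4,5,6}->{4}; Z {1,2,3,5,7,8}->{1}
pass 2: U {1}->{}; W {5}->{}; Y {4}->{}; Z {1}->{}
pass 3: no change
Fixpoint after 3 passes: D(W) = {}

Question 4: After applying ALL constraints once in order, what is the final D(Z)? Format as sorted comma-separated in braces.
Answer: {1}

Derivation:
Constraint 1 (W + U = Y) on D(W)={3,5,6} D(U)={1,4,5,6,8} D(Y)={1,2,3,4,5,6}: W {3,5,6}->{3,5}; U {1,4,5,6,8}->{1}; Y {1,2,3,4,5,6}->{4,6}
Constraint 2 (Y != U) on D(Y)={4,6} D(U)={1}: no change
Constraint 3 (Y != Z) on D(Y)={4,6} D(Z)={1,2,3,5,7,8}: no change
Constraint 4 (Y + Z = W) on D(Y)={4,6} D(Z)={1,2,3,5,7,8} D(W)={3,5}: Y {4,6}->{4}; Z {1,2,3,5,7,8}->{1}; W {3,5}->{5}
So after all 4 constraints: D(Z) = {1}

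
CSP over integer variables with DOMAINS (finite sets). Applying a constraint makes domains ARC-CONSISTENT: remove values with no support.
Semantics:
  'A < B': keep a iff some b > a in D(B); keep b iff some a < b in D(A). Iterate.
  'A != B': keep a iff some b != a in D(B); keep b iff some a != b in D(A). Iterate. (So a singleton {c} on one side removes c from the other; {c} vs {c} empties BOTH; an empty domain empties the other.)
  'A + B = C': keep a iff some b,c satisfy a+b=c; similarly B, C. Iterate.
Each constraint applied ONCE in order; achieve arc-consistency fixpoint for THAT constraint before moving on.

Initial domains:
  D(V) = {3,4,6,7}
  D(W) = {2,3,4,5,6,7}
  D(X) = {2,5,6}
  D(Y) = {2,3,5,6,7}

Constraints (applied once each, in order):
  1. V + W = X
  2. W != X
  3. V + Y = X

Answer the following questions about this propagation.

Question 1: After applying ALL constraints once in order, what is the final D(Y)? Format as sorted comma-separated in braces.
Answer: {2,3}

Derivation:
Constraint 1 (V + W = X) on D(V)={3,4,6,7} D(W)={2,3,4,5,6,7} D(X)={2,5,6}: V {3,4,6,7}->{3,4}; W {2,3,4,5,6,7}->{2,3}; X {2,5,6}->{5,6}
Constraint 2 (W != X) on D(W)={2,3} D(X)={5,6}: no change
Constraint 3 (V + Y = X) on D(V)={3,4} D(Y)={2,3,5,6,7} D(X)={5,6}: Y {2,3,5,6,7}->{2,3}
So after all 3 constraints: D(Y) = {2,3}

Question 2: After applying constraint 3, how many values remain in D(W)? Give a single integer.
Constraint 1 (V + W = X) on D(V)={3,4,6,7} D(W)={2,3,4,5,6,7} D(X)={2,5,6}: V {3,4,6,7}->{3,4}; W {2,3,4,5,6,7}->{2,3}; X {2,5,6}->{5,6}
Constraint 2 (W != X) on D(W)={2,3} D(X)={5,6}: no change
Constraint 3 (V + Y = X) on D(V)={3,4} D(Y)={2,3,5,6,7} D(X)={5,6}: Y {2,3,5,6,7}->{2,3}
So after constraint 3: D(W)={2,3}, size = 2

Answer: 2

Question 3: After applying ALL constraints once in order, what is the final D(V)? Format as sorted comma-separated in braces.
Constraint 1 (V + W = X) on D(V)={3,4,6,7} D(W)={2,3,4,5,6,7} D(X)={2,5,6}: V {3,4,6,7}->{3,4}; W {2,3,4,5,6,7}->{2,3}; X {2,5,6}->{5,6}
Constraint 2 (W != X) on D(W)={2,3} D(X)={5,6}: no change
Constraint 3 (V + Y = X) on D(V)={3,4} D(Y)={2,3,5,6,7} D(X)={5,6}: Y {2,3,5,6,7}->{2,3}
So after all 3 constraints: D(V) = {3,4}

Answer: {3,4}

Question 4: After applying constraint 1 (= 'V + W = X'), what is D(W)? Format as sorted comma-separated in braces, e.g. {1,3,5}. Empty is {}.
Answer: {2,3}

Derivation:
Constraint 1 (V + W = X) on D(V)={3,4,6,7} D(W)={2,3,4,5,6,7} D(X)={2,5,6}: V {3,4,6,7}->{3,4}; W {2,3,4,5,6,7}->{2,3}; X {2,5,6}->{5,6}
So after constraint 1: D(W) = {2,3}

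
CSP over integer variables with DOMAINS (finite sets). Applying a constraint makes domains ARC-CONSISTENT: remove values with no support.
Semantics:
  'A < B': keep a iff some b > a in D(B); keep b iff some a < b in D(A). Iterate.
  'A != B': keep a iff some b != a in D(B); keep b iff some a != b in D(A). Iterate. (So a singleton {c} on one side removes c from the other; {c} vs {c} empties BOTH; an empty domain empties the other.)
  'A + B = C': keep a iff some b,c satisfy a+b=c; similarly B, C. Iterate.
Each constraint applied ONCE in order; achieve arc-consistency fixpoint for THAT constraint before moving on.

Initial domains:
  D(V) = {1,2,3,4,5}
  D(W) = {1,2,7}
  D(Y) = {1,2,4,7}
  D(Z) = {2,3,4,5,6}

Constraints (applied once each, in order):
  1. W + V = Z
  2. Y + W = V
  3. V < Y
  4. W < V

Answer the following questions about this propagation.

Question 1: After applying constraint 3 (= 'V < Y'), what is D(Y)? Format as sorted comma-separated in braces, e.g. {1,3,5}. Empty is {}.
Answer: {4}

Derivation:
Constraint 1 (W + V = Z) on D(W)={1,2,7} D(V)={1,2,3,4,5} D(Z)={2,3,4,5,6}: W {1,2,7}->{1,2}
Constraint 2 (Y + W = V) on D(Y)={1,2,4,7} D(W)={1,2} D(V)={1,2,3,4,5}: Y {1,2,4,7}->{1,2,4}; V {1,2,3,4,5}->{2,3,4,5}
Constraint 3 (V < Y) on D(V)={2,3,4,5} D(Y)={1,2,4}: V {2,3,4,5}->{2,3}; Y {1,2,4}->{4}
So after constraint 3: D(Y) = {4}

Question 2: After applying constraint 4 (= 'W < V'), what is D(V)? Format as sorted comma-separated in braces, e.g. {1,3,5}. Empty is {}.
Answer: {2,3}

Derivation:
Constraint 1 (W + V = Z) on D(W)={1,2,7} D(V)={1,2,3,4,5} D(Z)={2,3,4,5,6}: W {1,2,7}->{1,2}
Constraint 2 (Y + W = V) on D(Y)={1,2,4,7} D(W)={1,2} D(V)={1,2,3,4,5}: Y {1,2,4,7}->{1,2,4}; V {1,2,3,4,5}->{2,3,4,5}
Constraint 3 (V < Y) on D(V)={2,3,4,5} D(Y)={1,2,4}: V {2,3,4,5}->{2,3}; Y {1,2,4}->{4}
Constraint 4 (W < V) on D(W)={1,2} D(V)={2,3}: no change
So after constraint 4: D(V) = {2,3}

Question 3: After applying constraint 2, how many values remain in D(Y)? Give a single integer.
Constraint 1 (W + V = Z) on D(W)={1,2,7} D(V)={1,2,3,4,5} D(Z)={2,3,4,5,6}: W {1,2,7}->{1,2}
Constraint 2 (Y + W = V) on D(Y)={1,2,4,7} D(W)={1,2} D(V)={1,2,3,4,5}: Y {1,2,4,7}->{1,2,4}; V {1,2,3,4,5}->{2,3,4,5}
So after constraint 2: D(Y)={1,2,4}, size = 3

Answer: 3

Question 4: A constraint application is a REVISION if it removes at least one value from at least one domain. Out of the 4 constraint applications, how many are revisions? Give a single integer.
Answer: 3

Derivation:
Constraint 1 (W + V = Z) on D(W)={1,2,7} D(V)={1,2,3,4,5} D(Z)={2,3,4,5,6}: W {1,2,7}->{1,2} => REVISION
Constraint 2 (Y + W = V) on D(Y)={1,2,4,7} D(W)={1,2} D(V)={1,2,3,4,5}: Y {1,2,4,7}->{1,2,4}; V {1,2,3,4,5}->{2,3,4,5} => REVISION
Constraint 3 (V < Y) on D(V)={2,3,4,5} D(Y)={1,2,4}: V {2,3,4,5}->{2,3}; Y {1,2,4}->{4} => REVISION
Constraint 4 (W < V) on D(W)={1,2} D(V)={2,3}: no change => not a revision
Total revisions = 3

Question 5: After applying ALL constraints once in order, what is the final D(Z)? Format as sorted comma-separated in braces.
Constraint 1 (W + V = Z) on D(W)={1,2,7} D(V)={1,2,3,4,5} D(Z)={2,3,4,5,6}: W {1,2,7}->{1,2}
Constraint 2 (Y + W = V) on D(Y)={1,2,4,7} D(W)={1,2} D(V)={1,2,3,4,5}: Y {1,2,4,7}->{1,2,4}; V {1,2,3,4,5}->{2,3,4,5}
Constraint 3 (V < Y) on D(V)={2,3,4,5} D(Y)={1,2,4}: V {2,3,4,5}->{2,3}; Y {1,2,4}->{4}
Constraint 4 (W < V) on D(W)={1,2} D(V)={2,3}: no change
So after all 4 constraints: D(Z) = {2,3,4,5,6}

Answer: {2,3,4,5,6}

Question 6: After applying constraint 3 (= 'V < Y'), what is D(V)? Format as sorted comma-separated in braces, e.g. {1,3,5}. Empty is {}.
Answer: {2,3}

Derivation:
Constraint 1 (W + V = Z) on D(W)={1,2,7} D(V)={1,2,3,4,5} D(Z)={2,3,4,5,6}: W {1,2,7}->{1,2}
Constraint 2 (Y + W = V) on D(Y)={1,2,4,7} D(W)={1,2} D(V)={1,2,3,4,5}: Y {1,2,4,7}->{1,2,4}; V {1,2,3,4,5}->{2,3,4,5}
Constraint 3 (V < Y) on D(V)={2,3,4,5} D(Y)={1,2,4}: V {2,3,4,5}->{2,3}; Y {1,2,4}->{4}
So after constraint 3: D(V) = {2,3}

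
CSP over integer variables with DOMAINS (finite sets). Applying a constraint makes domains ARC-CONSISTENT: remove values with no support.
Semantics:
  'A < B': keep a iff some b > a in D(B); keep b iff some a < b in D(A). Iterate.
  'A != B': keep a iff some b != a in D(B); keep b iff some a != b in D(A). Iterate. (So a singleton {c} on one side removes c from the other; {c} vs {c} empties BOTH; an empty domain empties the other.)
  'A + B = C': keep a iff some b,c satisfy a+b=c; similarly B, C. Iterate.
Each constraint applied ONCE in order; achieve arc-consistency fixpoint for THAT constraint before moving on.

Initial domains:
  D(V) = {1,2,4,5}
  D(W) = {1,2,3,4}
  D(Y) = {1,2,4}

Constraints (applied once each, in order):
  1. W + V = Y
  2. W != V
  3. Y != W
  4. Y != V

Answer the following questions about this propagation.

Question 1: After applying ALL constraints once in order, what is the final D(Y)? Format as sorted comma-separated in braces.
Answer: {2,4}

Derivation:
Constraint 1 (W + V = Y) on D(W)={1,2,3,4} D(V)={1,2,4,5} D(Y)={1,2,4}: W {1,2,3,4}->{1,2,3}; V {1,2,4,5}->{1,2}; Y {1,2,4}->{2,4}
Constraint 2 (W != V) on D(W)={1,2,3} D(V)={1,2}: no change
Constraint 3 (Y != W) on D(Y)={2,4} D(W)={1,2,3}: no change
Constraint 4 (Y != V) on D(Y)={2,4} D(V)={1,2}: no change
So after all 4 constraints: D(Y) = {2,4}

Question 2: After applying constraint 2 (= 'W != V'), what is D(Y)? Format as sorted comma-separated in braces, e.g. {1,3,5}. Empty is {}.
Constraint 1 (W + V = Y) on D(W)={1,2,3,4} D(V)={1,2,4,5} D(Y)={1,2,4}: W {1,2,3,4}->{1,2,3}; V {1,2,4,5}->{1,2}; Y {1,2,4}->{2,4}
Constraint 2 (W != V) on D(W)={1,2,3} D(V)={1,2}: no change
So after constraint 2: D(Y) = {2,4}

Answer: {2,4}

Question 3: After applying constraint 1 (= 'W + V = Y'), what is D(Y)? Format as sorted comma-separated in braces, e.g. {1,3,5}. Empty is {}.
Answer: {2,4}

Derivation:
Constraint 1 (W + V = Y) on D(W)={1,2,3,4} D(V)={1,2,4,5} D(Y)={1,2,4}: W {1,2,3,4}->{1,2,3}; V {1,2,4,5}->{1,2}; Y {1,2,4}->{2,4}
So after constraint 1: D(Y) = {2,4}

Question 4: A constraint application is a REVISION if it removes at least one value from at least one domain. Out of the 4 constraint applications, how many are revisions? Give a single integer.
Answer: 1

Derivation:
Constraint 1 (W + V = Y) on D(W)={1,2,3,4} D(V)={1,2,4,5} D(Y)={1,2,4}: W {1,2,3,4}->{1,2,3}; V {1,2,4,5}->{1,2}; Y {1,2,4}->{2,4} => REVISION
Constraint 2 (W != V) on D(W)={1,2,3} D(V)={1,2}: no change => not a revision
Constraint 3 (Y != W) on D(Y)={2,4} D(W)={1,2,3}: no change => not a revision
Constraint 4 (Y != V) on D(Y)={2,4} D(V)={1,2}: no change => not a revision
Total revisions = 1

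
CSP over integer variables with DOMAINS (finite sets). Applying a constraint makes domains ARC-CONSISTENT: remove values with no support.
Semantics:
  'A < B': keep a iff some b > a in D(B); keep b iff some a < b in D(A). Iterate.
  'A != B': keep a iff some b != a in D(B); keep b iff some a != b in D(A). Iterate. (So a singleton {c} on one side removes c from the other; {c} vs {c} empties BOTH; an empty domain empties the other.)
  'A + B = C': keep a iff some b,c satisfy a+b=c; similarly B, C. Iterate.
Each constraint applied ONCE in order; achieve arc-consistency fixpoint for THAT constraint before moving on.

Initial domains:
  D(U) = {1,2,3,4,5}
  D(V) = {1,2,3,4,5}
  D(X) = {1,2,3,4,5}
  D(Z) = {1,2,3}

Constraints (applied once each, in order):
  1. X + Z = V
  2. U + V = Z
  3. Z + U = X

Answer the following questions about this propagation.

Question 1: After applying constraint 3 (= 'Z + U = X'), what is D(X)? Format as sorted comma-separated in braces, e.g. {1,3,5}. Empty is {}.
Answer: {4}

Derivation:
Constraint 1 (X + Z = V) on D(X)={1,2,3,4,5} D(Z)={1,2,3} D(V)={1,2,3,4,5}: X {1,2,3,4,5}->{1,2,3,4}; V {1,2,3,4,5}->{2,3,4,5}
Constraint 2 (U + V = Z) on D(U)={1,2,3,4,5} D(V)={2,3,4,5} D(Z)={1,2,3}: U {1,2,3,4,5}->{1}; V {2,3,4,5}->{2}; Z {1,2,3}->{3}
Constraint 3 (Z + U = X) on D(Z)={3} D(U)={1} D(X)={1,2,3,4}: X {1,2,3,4}->{4}
So after constraint 3: D(X) = {4}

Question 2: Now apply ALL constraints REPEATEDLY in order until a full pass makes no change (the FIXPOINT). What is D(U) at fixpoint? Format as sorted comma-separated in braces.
pass 0 (initial): D(U)={1,2,3,4,5}
pass 1: U {1,2,3,4,5}->{1}; V {1,2,3,4,5}->{2}; X {1,2,3,4,5}->{4}; Z {1,2,3}->{3}
pass 2: U {1}->{}; V {2}->{}; X {4}->{}; Z {3}->{}
pass 3: no change
Fixpoint after 3 passes: D(U) = {}

Answer: {}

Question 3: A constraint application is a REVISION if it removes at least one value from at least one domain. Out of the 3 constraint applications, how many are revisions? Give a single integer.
Answer: 3

Derivation:
Constraint 1 (X + Z = V) on D(X)={1,2,3,4,5} D(Z)={1,2,3} D(V)={1,2,3,4,5}: X {1,2,3,4,5}->{1,2,3,4}; V {1,2,3,4,5}->{2,3,4,5} => REVISION
Constraint 2 (U + V = Z) on D(U)={1,2,3,4,5} D(V)={2,3,4,5} D(Z)={1,2,3}: U {1,2,3,4,5}->{1}; V {2,3,4,5}->{2}; Z {1,2,3}->{3} => REVISION
Constraint 3 (Z + U = X) on D(Z)={3} D(U)={1} D(X)={1,2,3,4}: X {1,2,3,4}->{4} => REVISION
Total revisions = 3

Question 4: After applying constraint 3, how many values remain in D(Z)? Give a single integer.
Constraint 1 (X + Z = V) on D(X)={1,2,3,4,5} D(Z)={1,2,3} D(V)={1,2,3,4,5}: X {1,2,3,4,5}->{1,2,3,4}; V {1,2,3,4,5}->{2,3,4,5}
Constraint 2 (U + V = Z) on D(U)={1,2,3,4,5} D(V)={2,3,4,5} D(Z)={1,2,3}: U {1,2,3,4,5}->{1}; V {2,3,4,5}->{2}; Z {1,2,3}->{3}
Constraint 3 (Z + U = X) on D(Z)={3} D(U)={1} D(X)={1,2,3,4}: X {1,2,3,4}->{4}
So after constraint 3: D(Z)={3}, size = 1

Answer: 1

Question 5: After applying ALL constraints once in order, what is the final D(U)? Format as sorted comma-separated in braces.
Answer: {1}

Derivation:
Constraint 1 (X + Z = V) on D(X)={1,2,3,4,5} D(Z)={1,2,3} D(V)={1,2,3,4,5}: X {1,2,3,4,5}->{1,2,3,4}; V {1,2,3,4,5}->{2,3,4,5}
Constraint 2 (U + V = Z) on D(U)={1,2,3,4,5} D(V)={2,3,4,5} D(Z)={1,2,3}: U {1,2,3,4,5}->{1}; V {2,3,4,5}->{2}; Z {1,2,3}->{3}
Constraint 3 (Z + U = X) on D(Z)={3} D(U)={1} D(X)={1,2,3,4}: X {1,2,3,4}->{4}
So after all 3 constraints: D(U) = {1}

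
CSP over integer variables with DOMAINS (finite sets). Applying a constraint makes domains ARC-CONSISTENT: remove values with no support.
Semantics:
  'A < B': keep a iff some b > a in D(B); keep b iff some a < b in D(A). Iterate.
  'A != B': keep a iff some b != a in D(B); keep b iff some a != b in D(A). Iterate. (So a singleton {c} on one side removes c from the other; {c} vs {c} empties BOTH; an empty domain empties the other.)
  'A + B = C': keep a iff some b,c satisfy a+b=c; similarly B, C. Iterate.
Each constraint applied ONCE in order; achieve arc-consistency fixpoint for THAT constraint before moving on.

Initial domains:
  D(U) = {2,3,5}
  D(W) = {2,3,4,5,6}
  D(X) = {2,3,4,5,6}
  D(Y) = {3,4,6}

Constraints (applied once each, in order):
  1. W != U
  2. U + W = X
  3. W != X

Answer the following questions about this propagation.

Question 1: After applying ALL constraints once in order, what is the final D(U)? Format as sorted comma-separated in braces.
Constraint 1 (W != U) on D(W)={2,3,4,5,6} D(U)={2,3,5}: no change
Constraint 2 (U + W = X) on D(U)={2,3,5} D(W)={2,3,4,5,6} D(X)={2,3,4,5,6}: U {2,3,5}->{2,3}; W {2,3,4,5,6}->{2,3,4}; X {2,3,4,5,6}->{4,5,6}
Constraint 3 (W != X) on D(W)={2,3,4} D(X)={4,5,6}: no change
So after all 3 constraints: D(U) = {2,3}

Answer: {2,3}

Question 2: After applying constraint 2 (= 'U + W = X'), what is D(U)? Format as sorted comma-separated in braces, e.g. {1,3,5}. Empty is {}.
Answer: {2,3}

Derivation:
Constraint 1 (W != U) on D(W)={2,3,4,5,6} D(U)={2,3,5}: no change
Constraint 2 (U + W = X) on D(U)={2,3,5} D(W)={2,3,4,5,6} D(X)={2,3,4,5,6}: U {2,3,5}->{2,3}; W {2,3,4,5,6}->{2,3,4}; X {2,3,4,5,6}->{4,5,6}
So after constraint 2: D(U) = {2,3}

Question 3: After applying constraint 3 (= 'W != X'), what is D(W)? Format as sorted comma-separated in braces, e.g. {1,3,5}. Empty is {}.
Answer: {2,3,4}

Derivation:
Constraint 1 (W != U) on D(W)={2,3,4,5,6} D(U)={2,3,5}: no change
Constraint 2 (U + W = X) on D(U)={2,3,5} D(W)={2,3,4,5,6} D(X)={2,3,4,5,6}: U {2,3,5}->{2,3}; W {2,3,4,5,6}->{2,3,4}; X {2,3,4,5,6}->{4,5,6}
Constraint 3 (W != X) on D(W)={2,3,4} D(X)={4,5,6}: no change
So after constraint 3: D(W) = {2,3,4}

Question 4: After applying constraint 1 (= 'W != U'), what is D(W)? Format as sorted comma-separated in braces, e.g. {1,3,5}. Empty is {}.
Constraint 1 (W != U) on D(W)={2,3,4,5,6} D(U)={2,3,5}: no change
So after constraint 1: D(W) = {2,3,4,5,6}

Answer: {2,3,4,5,6}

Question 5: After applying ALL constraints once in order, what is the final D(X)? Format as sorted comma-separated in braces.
Answer: {4,5,6}

Derivation:
Constraint 1 (W != U) on D(W)={2,3,4,5,6} D(U)={2,3,5}: no change
Constraint 2 (U + W = X) on D(U)={2,3,5} D(W)={2,3,4,5,6} D(X)={2,3,4,5,6}: U {2,3,5}->{2,3}; W {2,3,4,5,6}->{2,3,4}; X {2,3,4,5,6}->{4,5,6}
Constraint 3 (W != X) on D(W)={2,3,4} D(X)={4,5,6}: no change
So after all 3 constraints: D(X) = {4,5,6}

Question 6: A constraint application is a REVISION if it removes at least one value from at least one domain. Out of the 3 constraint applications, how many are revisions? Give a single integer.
Constraint 1 (W != U) on D(W)={2,3,4,5,6} D(U)={2,3,5}: no change => not a revision
Constraint 2 (U + W = X) on D(U)={2,3,5} D(W)={2,3,4,5,6} D(X)={2,3,4,5,6}: U {2,3,5}->{2,3}; W {2,3,4,5,6}->{2,3,4}; X {2,3,4,5,6}->{4,5,6} => REVISION
Constraint 3 (W != X) on D(W)={2,3,4} D(X)={4,5,6}: no change => not a revision
Total revisions = 1

Answer: 1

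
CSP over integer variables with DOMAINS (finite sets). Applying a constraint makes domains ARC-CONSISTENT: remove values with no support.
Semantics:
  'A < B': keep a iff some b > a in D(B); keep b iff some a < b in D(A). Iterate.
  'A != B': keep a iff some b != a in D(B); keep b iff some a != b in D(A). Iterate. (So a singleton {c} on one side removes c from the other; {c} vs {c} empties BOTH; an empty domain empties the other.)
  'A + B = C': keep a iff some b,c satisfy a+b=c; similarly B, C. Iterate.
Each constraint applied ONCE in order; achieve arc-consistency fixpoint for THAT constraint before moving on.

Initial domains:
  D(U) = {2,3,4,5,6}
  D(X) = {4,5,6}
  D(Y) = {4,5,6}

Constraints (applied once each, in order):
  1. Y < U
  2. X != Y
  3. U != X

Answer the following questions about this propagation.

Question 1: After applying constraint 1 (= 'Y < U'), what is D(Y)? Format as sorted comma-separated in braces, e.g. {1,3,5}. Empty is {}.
Answer: {4,5}

Derivation:
Constraint 1 (Y < U) on D(Y)={4,5,6} D(U)={2,3,4,5,6}: Y {4,5,6}->{4,5}; U {2,3,4,5,6}->{5,6}
So after constraint 1: D(Y) = {4,5}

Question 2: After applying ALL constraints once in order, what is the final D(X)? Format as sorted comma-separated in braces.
Answer: {4,5,6}

Derivation:
Constraint 1 (Y < U) on D(Y)={4,5,6} D(U)={2,3,4,5,6}: Y {4,5,6}->{4,5}; U {2,3,4,5,6}->{5,6}
Constraint 2 (X != Y) on D(X)={4,5,6} D(Y)={4,5}: no change
Constraint 3 (U != X) on D(U)={5,6} D(X)={4,5,6}: no change
So after all 3 constraints: D(X) = {4,5,6}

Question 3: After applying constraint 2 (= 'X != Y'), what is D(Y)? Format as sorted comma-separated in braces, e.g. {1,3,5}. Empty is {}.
Constraint 1 (Y < U) on D(Y)={4,5,6} D(U)={2,3,4,5,6}: Y {4,5,6}->{4,5}; U {2,3,4,5,6}->{5,6}
Constraint 2 (X != Y) on D(X)={4,5,6} D(Y)={4,5}: no change
So after constraint 2: D(Y) = {4,5}

Answer: {4,5}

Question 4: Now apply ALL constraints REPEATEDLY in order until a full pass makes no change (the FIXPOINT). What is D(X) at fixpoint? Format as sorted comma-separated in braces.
pass 0 (initial): D(X)={4,5,6}
pass 1: U {2,3,4,5,6}->{5,6}; Y {4,5,6}->{4,5}
pass 2: no change
Fixpoint after 2 passes: D(X) = {4,5,6}

Answer: {4,5,6}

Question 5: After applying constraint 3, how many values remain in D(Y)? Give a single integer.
Constraint 1 (Y < U) on D(Y)={4,5,6} D(U)={2,3,4,5,6}: Y {4,5,6}->{4,5}; U {2,3,4,5,6}->{5,6}
Constraint 2 (X != Y) on D(X)={4,5,6} D(Y)={4,5}: no change
Constraint 3 (U != X) on D(U)={5,6} D(X)={4,5,6}: no change
So after constraint 3: D(Y)={4,5}, size = 2

Answer: 2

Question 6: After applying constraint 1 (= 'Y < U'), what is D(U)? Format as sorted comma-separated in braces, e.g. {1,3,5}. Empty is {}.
Answer: {5,6}

Derivation:
Constraint 1 (Y < U) on D(Y)={4,5,6} D(U)={2,3,4,5,6}: Y {4,5,6}->{4,5}; U {2,3,4,5,6}->{5,6}
So after constraint 1: D(U) = {5,6}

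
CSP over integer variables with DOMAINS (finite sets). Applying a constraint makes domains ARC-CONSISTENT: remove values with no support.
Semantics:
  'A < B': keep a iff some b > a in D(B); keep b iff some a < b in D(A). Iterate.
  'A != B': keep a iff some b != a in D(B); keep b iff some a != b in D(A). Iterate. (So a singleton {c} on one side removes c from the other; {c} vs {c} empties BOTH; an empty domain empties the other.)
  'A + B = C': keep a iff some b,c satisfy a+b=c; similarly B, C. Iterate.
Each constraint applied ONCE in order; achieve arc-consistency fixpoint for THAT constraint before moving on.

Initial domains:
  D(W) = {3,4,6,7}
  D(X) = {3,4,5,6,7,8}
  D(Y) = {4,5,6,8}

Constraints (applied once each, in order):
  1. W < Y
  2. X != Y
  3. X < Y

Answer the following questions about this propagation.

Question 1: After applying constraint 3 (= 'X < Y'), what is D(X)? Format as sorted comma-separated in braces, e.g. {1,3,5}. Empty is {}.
Constraint 1 (W < Y) on D(W)={3,4,6,7} D(Y)={4,5,6,8}: no change
Constraint 2 (X != Y) on D(X)={3,4,5,6,7,8} D(Y)={4,5,6,8}: no change
Constraint 3 (X < Y) on D(X)={3,4,5,6,7,8} D(Y)={4,5,6,8}: X {3,4,5,6,7,8}->{3,4,5,6,7}
So after constraint 3: D(X) = {3,4,5,6,7}

Answer: {3,4,5,6,7}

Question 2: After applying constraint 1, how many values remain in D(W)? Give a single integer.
Constraint 1 (W < Y) on D(W)={3,4,6,7} D(Y)={4,5,6,8}: no change
So after constraint 1: D(W)={3,4,6,7}, size = 4

Answer: 4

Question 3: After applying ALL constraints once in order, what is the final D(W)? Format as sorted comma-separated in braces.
Answer: {3,4,6,7}

Derivation:
Constraint 1 (W < Y) on D(W)={3,4,6,7} D(Y)={4,5,6,8}: no change
Constraint 2 (X != Y) on D(X)={3,4,5,6,7,8} D(Y)={4,5,6,8}: no change
Constraint 3 (X < Y) on D(X)={3,4,5,6,7,8} D(Y)={4,5,6,8}: X {3,4,5,6,7,8}->{3,4,5,6,7}
So after all 3 constraints: D(W) = {3,4,6,7}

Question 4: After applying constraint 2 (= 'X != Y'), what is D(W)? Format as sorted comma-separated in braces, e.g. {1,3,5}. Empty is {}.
Constraint 1 (W < Y) on D(W)={3,4,6,7} D(Y)={4,5,6,8}: no change
Constraint 2 (X != Y) on D(X)={3,4,5,6,7,8} D(Y)={4,5,6,8}: no change
So after constraint 2: D(W) = {3,4,6,7}

Answer: {3,4,6,7}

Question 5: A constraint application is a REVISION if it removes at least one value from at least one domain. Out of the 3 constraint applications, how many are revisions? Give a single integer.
Constraint 1 (W < Y) on D(W)={3,4,6,7} D(Y)={4,5,6,8}: no change => not a revision
Constraint 2 (X != Y) on D(X)={3,4,5,6,7,8} D(Y)={4,5,6,8}: no change => not a revision
Constraint 3 (X < Y) on D(X)={3,4,5,6,7,8} D(Y)={4,5,6,8}: X {3,4,5,6,7,8}->{3,4,5,6,7} => REVISION
Total revisions = 1

Answer: 1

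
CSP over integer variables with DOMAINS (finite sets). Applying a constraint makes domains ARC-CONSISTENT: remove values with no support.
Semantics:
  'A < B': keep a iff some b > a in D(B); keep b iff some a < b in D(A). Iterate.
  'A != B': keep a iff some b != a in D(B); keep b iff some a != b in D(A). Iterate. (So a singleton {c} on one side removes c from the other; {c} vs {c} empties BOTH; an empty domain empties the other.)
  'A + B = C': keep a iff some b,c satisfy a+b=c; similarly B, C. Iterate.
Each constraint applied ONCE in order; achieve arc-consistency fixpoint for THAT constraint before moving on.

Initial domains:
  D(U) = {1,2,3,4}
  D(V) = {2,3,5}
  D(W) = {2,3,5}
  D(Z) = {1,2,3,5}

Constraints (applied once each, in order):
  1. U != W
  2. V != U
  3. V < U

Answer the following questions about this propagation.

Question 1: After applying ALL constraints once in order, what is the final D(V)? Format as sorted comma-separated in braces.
Constraint 1 (U != W) on D(U)={1,2,3,4} D(W)={2,3,5}: no change
Constraint 2 (V != U) on D(V)={2,3,5} D(U)={1,2,3,4}: no change
Constraint 3 (V < U) on D(V)={2,3,5} D(U)={1,2,3,4}: V {2,3,5}->{2,3}; U {1,2,3,4}->{3,4}
So after all 3 constraints: D(V) = {2,3}

Answer: {2,3}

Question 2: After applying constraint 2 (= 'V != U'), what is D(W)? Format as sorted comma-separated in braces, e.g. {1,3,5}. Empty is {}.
Answer: {2,3,5}

Derivation:
Constraint 1 (U != W) on D(U)={1,2,3,4} D(W)={2,3,5}: no change
Constraint 2 (V != U) on D(V)={2,3,5} D(U)={1,2,3,4}: no change
So after constraint 2: D(W) = {2,3,5}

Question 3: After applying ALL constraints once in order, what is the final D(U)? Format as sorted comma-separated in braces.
Answer: {3,4}

Derivation:
Constraint 1 (U != W) on D(U)={1,2,3,4} D(W)={2,3,5}: no change
Constraint 2 (V != U) on D(V)={2,3,5} D(U)={1,2,3,4}: no change
Constraint 3 (V < U) on D(V)={2,3,5} D(U)={1,2,3,4}: V {2,3,5}->{2,3}; U {1,2,3,4}->{3,4}
So after all 3 constraints: D(U) = {3,4}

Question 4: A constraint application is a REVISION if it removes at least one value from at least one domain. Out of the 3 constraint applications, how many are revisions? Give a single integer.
Constraint 1 (U != W) on D(U)={1,2,3,4} D(W)={2,3,5}: no change => not a revision
Constraint 2 (V != U) on D(V)={2,3,5} D(U)={1,2,3,4}: no change => not a revision
Constraint 3 (V < U) on D(V)={2,3,5} D(U)={1,2,3,4}: V {2,3,5}->{2,3}; U {1,2,3,4}->{3,4} => REVISION
Total revisions = 1

Answer: 1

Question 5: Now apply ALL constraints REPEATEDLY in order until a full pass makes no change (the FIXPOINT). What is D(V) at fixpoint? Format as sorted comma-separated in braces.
Answer: {2,3}

Derivation:
pass 0 (initial): D(V)={2,3,5}
pass 1: U {1,2,3,4}->{3,4}; V {2,3,5}->{2,3}
pass 2: no change
Fixpoint after 2 passes: D(V) = {2,3}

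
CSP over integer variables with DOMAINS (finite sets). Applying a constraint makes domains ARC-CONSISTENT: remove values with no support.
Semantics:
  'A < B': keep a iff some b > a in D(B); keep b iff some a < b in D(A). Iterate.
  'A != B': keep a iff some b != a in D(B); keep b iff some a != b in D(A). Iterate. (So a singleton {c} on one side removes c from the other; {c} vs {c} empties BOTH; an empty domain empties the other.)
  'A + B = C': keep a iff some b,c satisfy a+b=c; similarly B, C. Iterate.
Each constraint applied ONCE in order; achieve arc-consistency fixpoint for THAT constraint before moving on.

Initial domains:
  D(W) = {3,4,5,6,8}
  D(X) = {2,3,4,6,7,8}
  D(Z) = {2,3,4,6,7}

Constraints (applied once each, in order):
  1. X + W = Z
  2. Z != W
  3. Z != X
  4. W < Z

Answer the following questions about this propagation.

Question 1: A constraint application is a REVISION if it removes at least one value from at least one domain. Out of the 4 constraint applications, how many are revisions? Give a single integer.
Constraint 1 (X + W = Z) on D(X)={2,3,4,6,7,8} D(W)={3,4,5,6,8} D(Z)={2,3,4,6,7}: X {2,3,4,6,7,8}->{2,3,4}; W {3,4,5,6,8}->{3,4,5}; Z {2,3,4,6,7}->{6,7} => REVISION
Constraint 2 (Z != W) on D(Z)={6,7} D(W)={3,4,5}: no change => not a revision
Constraint 3 (Z != X) on D(Z)={6,7} D(X)={2,3,4}: no change => not a revision
Constraint 4 (W < Z) on D(W)={3,4,5} D(Z)={6,7}: no change => not a revision
Total revisions = 1

Answer: 1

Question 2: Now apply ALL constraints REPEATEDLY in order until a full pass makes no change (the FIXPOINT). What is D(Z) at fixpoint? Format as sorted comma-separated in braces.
Answer: {6,7}

Derivation:
pass 0 (initial): D(Z)={2,3,4,6,7}
pass 1: W {3,4,5,6,8}->{3,4,5}; X {2,3,4,6,7,8}->{2,3,4}; Z {2,3,4,6,7}->{6,7}
pass 2: no change
Fixpoint after 2 passes: D(Z) = {6,7}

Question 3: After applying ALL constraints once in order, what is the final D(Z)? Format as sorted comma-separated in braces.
Constraint 1 (X + W = Z) on D(X)={2,3,4,6,7,8} D(W)={3,4,5,6,8} D(Z)={2,3,4,6,7}: X {2,3,4,6,7,8}->{2,3,4}; W {3,4,5,6,8}->{3,4,5}; Z {2,3,4,6,7}->{6,7}
Constraint 2 (Z != W) on D(Z)={6,7} D(W)={3,4,5}: no change
Constraint 3 (Z != X) on D(Z)={6,7} D(X)={2,3,4}: no change
Constraint 4 (W < Z) on D(W)={3,4,5} D(Z)={6,7}: no change
So after all 4 constraints: D(Z) = {6,7}

Answer: {6,7}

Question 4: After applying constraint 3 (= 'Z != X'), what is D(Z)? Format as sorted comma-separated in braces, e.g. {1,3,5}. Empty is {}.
Answer: {6,7}

Derivation:
Constraint 1 (X + W = Z) on D(X)={2,3,4,6,7,8} D(W)={3,4,5,6,8} D(Z)={2,3,4,6,7}: X {2,3,4,6,7,8}->{2,3,4}; W {3,4,5,6,8}->{3,4,5}; Z {2,3,4,6,7}->{6,7}
Constraint 2 (Z != W) on D(Z)={6,7} D(W)={3,4,5}: no change
Constraint 3 (Z != X) on D(Z)={6,7} D(X)={2,3,4}: no change
So after constraint 3: D(Z) = {6,7}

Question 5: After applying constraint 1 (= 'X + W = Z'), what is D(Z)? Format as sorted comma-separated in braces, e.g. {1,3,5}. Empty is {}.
Answer: {6,7}

Derivation:
Constraint 1 (X + W = Z) on D(X)={2,3,4,6,7,8} D(W)={3,4,5,6,8} D(Z)={2,3,4,6,7}: X {2,3,4,6,7,8}->{2,3,4}; W {3,4,5,6,8}->{3,4,5}; Z {2,3,4,6,7}->{6,7}
So after constraint 1: D(Z) = {6,7}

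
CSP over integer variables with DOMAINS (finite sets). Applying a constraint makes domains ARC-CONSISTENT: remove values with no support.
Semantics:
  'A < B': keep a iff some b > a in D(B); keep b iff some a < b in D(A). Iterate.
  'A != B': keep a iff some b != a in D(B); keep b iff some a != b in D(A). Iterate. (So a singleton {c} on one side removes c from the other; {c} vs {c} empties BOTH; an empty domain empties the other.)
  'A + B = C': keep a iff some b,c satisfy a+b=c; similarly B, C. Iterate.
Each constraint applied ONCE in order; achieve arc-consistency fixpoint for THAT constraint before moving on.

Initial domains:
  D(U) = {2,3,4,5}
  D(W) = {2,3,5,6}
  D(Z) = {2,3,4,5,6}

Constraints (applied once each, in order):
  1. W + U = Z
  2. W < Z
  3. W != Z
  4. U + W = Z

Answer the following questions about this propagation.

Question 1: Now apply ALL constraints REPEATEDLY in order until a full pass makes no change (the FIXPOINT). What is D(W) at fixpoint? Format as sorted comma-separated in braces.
pass 0 (initial): D(W)={2,3,5,6}
pass 1: U {2,3,4,5}->{2,3,4}; W {2,3,5,6}->{2,3}; Z {2,3,4,5,6}->{4,5,6}
pass 2: no change
Fixpoint after 2 passes: D(W) = {2,3}

Answer: {2,3}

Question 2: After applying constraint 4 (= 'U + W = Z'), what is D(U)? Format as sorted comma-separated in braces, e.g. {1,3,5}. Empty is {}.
Constraint 1 (W + U = Z) on D(W)={2,3,5,6} D(U)={2,3,4,5} D(Z)={2,3,4,5,6}: W {2,3,5,6}->{2,3}; U {2,3,4,5}->{2,3,4}; Z {2,3,4,5,6}->{4,5,6}
Constraint 2 (W < Z) on D(W)={2,3} D(Z)={4,5,6}: no change
Constraint 3 (W != Z) on D(W)={2,3} D(Z)={4,5,6}: no change
Constraint 4 (U + W = Z) on D(U)={2,3,4} D(W)={2,3} D(Z)={4,5,6}: no change
So after constraint 4: D(U) = {2,3,4}

Answer: {2,3,4}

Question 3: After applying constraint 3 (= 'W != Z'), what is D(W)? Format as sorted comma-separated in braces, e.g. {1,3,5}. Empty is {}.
Constraint 1 (W + U = Z) on D(W)={2,3,5,6} D(U)={2,3,4,5} D(Z)={2,3,4,5,6}: W {2,3,5,6}->{2,3}; U {2,3,4,5}->{2,3,4}; Z {2,3,4,5,6}->{4,5,6}
Constraint 2 (W < Z) on D(W)={2,3} D(Z)={4,5,6}: no change
Constraint 3 (W != Z) on D(W)={2,3} D(Z)={4,5,6}: no change
So after constraint 3: D(W) = {2,3}

Answer: {2,3}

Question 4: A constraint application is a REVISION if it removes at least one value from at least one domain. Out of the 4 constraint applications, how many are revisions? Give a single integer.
Answer: 1

Derivation:
Constraint 1 (W + U = Z) on D(W)={2,3,5,6} D(U)={2,3,4,5} D(Z)={2,3,4,5,6}: W {2,3,5,6}->{2,3}; U {2,3,4,5}->{2,3,4}; Z {2,3,4,5,6}->{4,5,6} => REVISION
Constraint 2 (W < Z) on D(W)={2,3} D(Z)={4,5,6}: no change => not a revision
Constraint 3 (W != Z) on D(W)={2,3} D(Z)={4,5,6}: no change => not a revision
Constraint 4 (U + W = Z) on D(U)={2,3,4} D(W)={2,3} D(Z)={4,5,6}: no change => not a revision
Total revisions = 1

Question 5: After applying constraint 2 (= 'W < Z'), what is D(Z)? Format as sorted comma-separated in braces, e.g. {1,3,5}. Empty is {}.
Constraint 1 (W + U = Z) on D(W)={2,3,5,6} D(U)={2,3,4,5} D(Z)={2,3,4,5,6}: W {2,3,5,6}->{2,3}; U {2,3,4,5}->{2,3,4}; Z {2,3,4,5,6}->{4,5,6}
Constraint 2 (W < Z) on D(W)={2,3} D(Z)={4,5,6}: no change
So after constraint 2: D(Z) = {4,5,6}

Answer: {4,5,6}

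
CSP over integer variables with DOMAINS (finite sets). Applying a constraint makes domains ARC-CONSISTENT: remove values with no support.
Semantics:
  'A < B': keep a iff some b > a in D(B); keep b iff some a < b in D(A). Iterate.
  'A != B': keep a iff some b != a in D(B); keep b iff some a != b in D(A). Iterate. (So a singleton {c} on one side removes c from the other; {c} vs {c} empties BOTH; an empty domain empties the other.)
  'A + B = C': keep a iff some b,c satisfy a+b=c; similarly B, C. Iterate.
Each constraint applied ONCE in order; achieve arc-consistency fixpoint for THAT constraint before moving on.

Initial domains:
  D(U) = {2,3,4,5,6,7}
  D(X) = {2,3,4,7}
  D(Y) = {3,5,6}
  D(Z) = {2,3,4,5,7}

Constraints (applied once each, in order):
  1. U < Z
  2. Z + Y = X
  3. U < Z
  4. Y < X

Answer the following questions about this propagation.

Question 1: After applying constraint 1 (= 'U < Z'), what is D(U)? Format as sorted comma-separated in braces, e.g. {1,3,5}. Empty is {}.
Constraint 1 (U < Z) on D(U)={2,3,4,5,6,7} D(Z)={2,3,4,5,7}: U {2,3,4,5,6,7}->{2,3,4,5,6}; Z {2,3,4,5,7}->{3,4,5,7}
So after constraint 1: D(U) = {2,3,4,5,6}

Answer: {2,3,4,5,6}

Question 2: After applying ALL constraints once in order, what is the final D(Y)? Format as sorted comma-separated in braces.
Constraint 1 (U < Z) on D(U)={2,3,4,5,6,7} D(Z)={2,3,4,5,7}: U {2,3,4,5,6,7}->{2,3,4,5,6}; Z {2,3,4,5,7}->{3,4,5,7}
Constraint 2 (Z + Y = X) on D(Z)={3,4,5,7} D(Y)={3,5,6} D(X)={2,3,4,7}: Z {3,4,5,7}->{4}; Y {3,5,6}->{3}; X {2,3,4,7}->{7}
Constraint 3 (U < Z) on D(U)={2,3,4,5,6} D(Z)={4}: U {2,3,4,5,6}->{2,3}
Constraint 4 (Y < X) on D(Y)={3} D(X)={7}: no change
So after all 4 constraints: D(Y) = {3}

Answer: {3}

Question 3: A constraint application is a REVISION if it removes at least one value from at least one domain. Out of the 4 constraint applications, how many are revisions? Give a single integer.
Constraint 1 (U < Z) on D(U)={2,3,4,5,6,7} D(Z)={2,3,4,5,7}: U {2,3,4,5,6,7}->{2,3,4,5,6}; Z {2,3,4,5,7}->{3,4,5,7} => REVISION
Constraint 2 (Z + Y = X) on D(Z)={3,4,5,7} D(Y)={3,5,6} D(X)={2,3,4,7}: Z {3,4,5,7}->{4}; Y {3,5,6}->{3}; X {2,3,4,7}->{7} => REVISION
Constraint 3 (U < Z) on D(U)={2,3,4,5,6} D(Z)={4}: U {2,3,4,5,6}->{2,3} => REVISION
Constraint 4 (Y < X) on D(Y)={3} D(X)={7}: no change => not a revision
Total revisions = 3

Answer: 3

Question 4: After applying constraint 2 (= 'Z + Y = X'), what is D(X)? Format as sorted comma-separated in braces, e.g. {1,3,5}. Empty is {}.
Constraint 1 (U < Z) on D(U)={2,3,4,5,6,7} D(Z)={2,3,4,5,7}: U {2,3,4,5,6,7}->{2,3,4,5,6}; Z {2,3,4,5,7}->{3,4,5,7}
Constraint 2 (Z + Y = X) on D(Z)={3,4,5,7} D(Y)={3,5,6} D(X)={2,3,4,7}: Z {3,4,5,7}->{4}; Y {3,5,6}->{3}; X {2,3,4,7}->{7}
So after constraint 2: D(X) = {7}

Answer: {7}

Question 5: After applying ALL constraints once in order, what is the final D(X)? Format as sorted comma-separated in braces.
Answer: {7}

Derivation:
Constraint 1 (U < Z) on D(U)={2,3,4,5,6,7} D(Z)={2,3,4,5,7}: U {2,3,4,5,6,7}->{2,3,4,5,6}; Z {2,3,4,5,7}->{3,4,5,7}
Constraint 2 (Z + Y = X) on D(Z)={3,4,5,7} D(Y)={3,5,6} D(X)={2,3,4,7}: Z {3,4,5,7}->{4}; Y {3,5,6}->{3}; X {2,3,4,7}->{7}
Constraint 3 (U < Z) on D(U)={2,3,4,5,6} D(Z)={4}: U {2,3,4,5,6}->{2,3}
Constraint 4 (Y < X) on D(Y)={3} D(X)={7}: no change
So after all 4 constraints: D(X) = {7}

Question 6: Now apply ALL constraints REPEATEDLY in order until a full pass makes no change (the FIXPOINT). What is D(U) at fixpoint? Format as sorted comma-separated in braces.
pass 0 (initial): D(U)={2,3,4,5,6,7}
pass 1: U {2,3,4,5,6,7}->{2,3}; X {2,3,4,7}->{7}; Y {3,5,6}->{3}; Z {2,3,4,5,7}->{4}
pass 2: no change
Fixpoint after 2 passes: D(U) = {2,3}

Answer: {2,3}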